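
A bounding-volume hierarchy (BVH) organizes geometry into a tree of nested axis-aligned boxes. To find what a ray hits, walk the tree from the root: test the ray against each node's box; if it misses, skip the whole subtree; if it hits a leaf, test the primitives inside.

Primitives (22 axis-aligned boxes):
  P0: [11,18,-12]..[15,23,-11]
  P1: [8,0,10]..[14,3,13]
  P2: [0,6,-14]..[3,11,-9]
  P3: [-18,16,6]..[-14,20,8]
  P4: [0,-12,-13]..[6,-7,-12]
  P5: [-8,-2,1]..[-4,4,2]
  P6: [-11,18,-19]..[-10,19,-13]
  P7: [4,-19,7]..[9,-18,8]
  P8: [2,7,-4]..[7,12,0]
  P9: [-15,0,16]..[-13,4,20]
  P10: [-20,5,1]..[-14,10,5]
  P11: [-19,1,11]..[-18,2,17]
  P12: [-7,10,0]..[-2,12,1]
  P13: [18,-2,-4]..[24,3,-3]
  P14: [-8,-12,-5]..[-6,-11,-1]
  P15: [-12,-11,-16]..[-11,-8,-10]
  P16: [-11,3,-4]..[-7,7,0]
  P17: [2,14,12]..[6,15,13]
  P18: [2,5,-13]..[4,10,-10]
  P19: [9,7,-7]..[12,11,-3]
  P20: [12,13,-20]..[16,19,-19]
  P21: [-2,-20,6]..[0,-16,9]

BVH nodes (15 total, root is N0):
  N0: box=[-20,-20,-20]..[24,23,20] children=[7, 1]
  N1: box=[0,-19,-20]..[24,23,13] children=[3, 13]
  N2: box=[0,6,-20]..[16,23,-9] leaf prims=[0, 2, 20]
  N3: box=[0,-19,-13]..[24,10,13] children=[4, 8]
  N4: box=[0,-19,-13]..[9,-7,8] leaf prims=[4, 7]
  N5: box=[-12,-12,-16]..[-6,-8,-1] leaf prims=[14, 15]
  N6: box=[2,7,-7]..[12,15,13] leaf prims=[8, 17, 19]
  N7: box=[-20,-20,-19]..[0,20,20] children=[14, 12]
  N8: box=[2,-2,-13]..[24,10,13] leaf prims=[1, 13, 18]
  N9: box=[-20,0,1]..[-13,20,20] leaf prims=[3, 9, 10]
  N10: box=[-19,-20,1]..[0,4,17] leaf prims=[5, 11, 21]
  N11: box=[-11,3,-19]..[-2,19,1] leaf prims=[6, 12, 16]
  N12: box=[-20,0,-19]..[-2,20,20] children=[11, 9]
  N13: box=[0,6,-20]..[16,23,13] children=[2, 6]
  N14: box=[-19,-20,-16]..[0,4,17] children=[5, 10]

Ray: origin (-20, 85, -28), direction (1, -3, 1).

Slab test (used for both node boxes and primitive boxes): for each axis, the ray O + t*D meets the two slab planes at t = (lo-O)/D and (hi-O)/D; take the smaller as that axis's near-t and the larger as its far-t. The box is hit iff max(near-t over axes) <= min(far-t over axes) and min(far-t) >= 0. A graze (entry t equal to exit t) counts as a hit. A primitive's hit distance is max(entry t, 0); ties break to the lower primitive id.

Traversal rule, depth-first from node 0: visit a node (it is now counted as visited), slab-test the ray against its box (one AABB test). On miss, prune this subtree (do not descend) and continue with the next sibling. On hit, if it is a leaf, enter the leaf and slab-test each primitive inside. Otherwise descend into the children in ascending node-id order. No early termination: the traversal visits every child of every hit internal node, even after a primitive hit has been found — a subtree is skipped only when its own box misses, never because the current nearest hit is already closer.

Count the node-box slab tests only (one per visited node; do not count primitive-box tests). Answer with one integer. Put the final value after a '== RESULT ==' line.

Walk:
N0 x:[0,44] y:[62/3,35] z:[8,48] -> hit [62/3,35], descend [1, 7]
  N1 x:[20,44] y:[62/3,104/3] z:[8,41] -> hit [62/3,104/3], descend [3, 13]
    N3 x:[20,44] y:[25,104/3] z:[15,41] -> hit [25,104/3], descend [4, 8]
      N4 x:[20,29] y:[92/3,104/3] z:[15,36] -> miss, prune
      N8 x:[22,44] y:[25,29] z:[15,41] -> hit [25,29] leaf, test {P1(miss), P13(miss), P18(miss)}
    N13 x:[20,36] y:[62/3,79/3] z:[8,41] -> hit [62/3,79/3], descend [2, 6]
      N2 x:[20,36] y:[62/3,79/3] z:[8,19] -> miss, prune
      N6 x:[22,32] y:[70/3,26] z:[21,41] -> hit [70/3,26] leaf, test {P8@t=73/3, P17(miss), P19(miss)}
  N7 x:[0,20] y:[65/3,35] z:[9,48] -> miss, prune

order=[0, 1, 3, 4, 8, 13, 2, 6, 7]  |boxes|=9  |leaves|=2  hit=P8

== RESULT ==
9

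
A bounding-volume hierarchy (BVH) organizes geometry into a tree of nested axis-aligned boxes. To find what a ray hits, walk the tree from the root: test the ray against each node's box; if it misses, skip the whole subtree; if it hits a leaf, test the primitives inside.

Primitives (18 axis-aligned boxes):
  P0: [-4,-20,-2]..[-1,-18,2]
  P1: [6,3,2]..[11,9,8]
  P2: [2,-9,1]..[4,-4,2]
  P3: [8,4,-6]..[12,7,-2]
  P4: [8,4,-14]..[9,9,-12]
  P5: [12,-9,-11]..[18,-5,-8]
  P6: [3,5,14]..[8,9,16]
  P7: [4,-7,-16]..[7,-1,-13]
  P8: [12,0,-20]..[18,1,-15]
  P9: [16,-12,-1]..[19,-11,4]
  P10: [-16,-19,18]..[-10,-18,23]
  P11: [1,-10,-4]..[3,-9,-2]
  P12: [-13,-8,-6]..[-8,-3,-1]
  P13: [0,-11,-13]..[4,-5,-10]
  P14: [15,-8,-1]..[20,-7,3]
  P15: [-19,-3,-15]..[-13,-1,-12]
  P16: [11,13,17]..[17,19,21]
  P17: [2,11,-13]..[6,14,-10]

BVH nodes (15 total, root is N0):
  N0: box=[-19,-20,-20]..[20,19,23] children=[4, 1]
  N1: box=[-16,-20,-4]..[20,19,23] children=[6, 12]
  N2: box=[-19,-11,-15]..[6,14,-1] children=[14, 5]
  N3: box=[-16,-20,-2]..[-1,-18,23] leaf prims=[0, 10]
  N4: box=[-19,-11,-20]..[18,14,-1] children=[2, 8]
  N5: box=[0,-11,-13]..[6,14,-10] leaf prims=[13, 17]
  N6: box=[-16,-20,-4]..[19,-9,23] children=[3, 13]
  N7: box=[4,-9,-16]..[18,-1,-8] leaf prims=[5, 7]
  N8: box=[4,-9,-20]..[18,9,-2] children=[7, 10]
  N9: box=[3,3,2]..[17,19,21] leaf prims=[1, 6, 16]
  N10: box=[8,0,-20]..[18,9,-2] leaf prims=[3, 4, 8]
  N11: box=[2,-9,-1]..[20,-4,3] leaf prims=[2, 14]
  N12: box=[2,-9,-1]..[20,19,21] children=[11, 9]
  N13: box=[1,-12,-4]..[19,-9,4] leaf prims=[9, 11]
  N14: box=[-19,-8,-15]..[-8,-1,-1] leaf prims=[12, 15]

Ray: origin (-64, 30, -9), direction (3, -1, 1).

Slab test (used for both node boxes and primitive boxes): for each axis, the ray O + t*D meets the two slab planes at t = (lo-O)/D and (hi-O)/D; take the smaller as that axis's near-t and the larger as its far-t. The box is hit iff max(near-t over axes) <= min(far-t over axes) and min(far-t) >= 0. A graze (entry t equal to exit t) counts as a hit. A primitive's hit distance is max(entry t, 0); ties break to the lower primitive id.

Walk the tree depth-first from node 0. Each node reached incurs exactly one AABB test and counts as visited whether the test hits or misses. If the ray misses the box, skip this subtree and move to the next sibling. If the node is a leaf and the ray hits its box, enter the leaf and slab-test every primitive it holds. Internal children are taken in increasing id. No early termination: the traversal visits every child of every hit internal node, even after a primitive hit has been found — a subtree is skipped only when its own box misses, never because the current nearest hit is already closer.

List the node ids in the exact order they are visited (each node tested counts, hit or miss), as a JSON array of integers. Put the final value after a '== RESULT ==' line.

Traverse from the root:
N0 x:[15,28] y:[11,50] z:[-11,32] -> hit [15,28], descend [1, 4]
  N1 x:[16,28] y:[11,50] z:[5,32] -> hit [16,28], descend [6, 12]
    N6 x:[16,83/3] y:[39,50] z:[5,32] -> miss, prune
    N12 x:[22,28] y:[11,39] z:[8,30] -> hit [22,28], descend [9, 11]
      N9 x:[67/3,27] y:[11,27] z:[11,30] -> hit [67/3,27] leaf, test {P1(miss), P6@t=23, P16(miss)}
      N11 x:[22,28] y:[34,39] z:[8,12] -> miss, prune
  N4 x:[15,82/3] y:[16,41] z:[-11,8] -> miss, prune

Visited [0, 1, 6, 12, 9, 11, 4]. Tests: 7 box, 1 leaf. Nearest: P6.

== RESULT ==
[0, 1, 6, 12, 9, 11, 4]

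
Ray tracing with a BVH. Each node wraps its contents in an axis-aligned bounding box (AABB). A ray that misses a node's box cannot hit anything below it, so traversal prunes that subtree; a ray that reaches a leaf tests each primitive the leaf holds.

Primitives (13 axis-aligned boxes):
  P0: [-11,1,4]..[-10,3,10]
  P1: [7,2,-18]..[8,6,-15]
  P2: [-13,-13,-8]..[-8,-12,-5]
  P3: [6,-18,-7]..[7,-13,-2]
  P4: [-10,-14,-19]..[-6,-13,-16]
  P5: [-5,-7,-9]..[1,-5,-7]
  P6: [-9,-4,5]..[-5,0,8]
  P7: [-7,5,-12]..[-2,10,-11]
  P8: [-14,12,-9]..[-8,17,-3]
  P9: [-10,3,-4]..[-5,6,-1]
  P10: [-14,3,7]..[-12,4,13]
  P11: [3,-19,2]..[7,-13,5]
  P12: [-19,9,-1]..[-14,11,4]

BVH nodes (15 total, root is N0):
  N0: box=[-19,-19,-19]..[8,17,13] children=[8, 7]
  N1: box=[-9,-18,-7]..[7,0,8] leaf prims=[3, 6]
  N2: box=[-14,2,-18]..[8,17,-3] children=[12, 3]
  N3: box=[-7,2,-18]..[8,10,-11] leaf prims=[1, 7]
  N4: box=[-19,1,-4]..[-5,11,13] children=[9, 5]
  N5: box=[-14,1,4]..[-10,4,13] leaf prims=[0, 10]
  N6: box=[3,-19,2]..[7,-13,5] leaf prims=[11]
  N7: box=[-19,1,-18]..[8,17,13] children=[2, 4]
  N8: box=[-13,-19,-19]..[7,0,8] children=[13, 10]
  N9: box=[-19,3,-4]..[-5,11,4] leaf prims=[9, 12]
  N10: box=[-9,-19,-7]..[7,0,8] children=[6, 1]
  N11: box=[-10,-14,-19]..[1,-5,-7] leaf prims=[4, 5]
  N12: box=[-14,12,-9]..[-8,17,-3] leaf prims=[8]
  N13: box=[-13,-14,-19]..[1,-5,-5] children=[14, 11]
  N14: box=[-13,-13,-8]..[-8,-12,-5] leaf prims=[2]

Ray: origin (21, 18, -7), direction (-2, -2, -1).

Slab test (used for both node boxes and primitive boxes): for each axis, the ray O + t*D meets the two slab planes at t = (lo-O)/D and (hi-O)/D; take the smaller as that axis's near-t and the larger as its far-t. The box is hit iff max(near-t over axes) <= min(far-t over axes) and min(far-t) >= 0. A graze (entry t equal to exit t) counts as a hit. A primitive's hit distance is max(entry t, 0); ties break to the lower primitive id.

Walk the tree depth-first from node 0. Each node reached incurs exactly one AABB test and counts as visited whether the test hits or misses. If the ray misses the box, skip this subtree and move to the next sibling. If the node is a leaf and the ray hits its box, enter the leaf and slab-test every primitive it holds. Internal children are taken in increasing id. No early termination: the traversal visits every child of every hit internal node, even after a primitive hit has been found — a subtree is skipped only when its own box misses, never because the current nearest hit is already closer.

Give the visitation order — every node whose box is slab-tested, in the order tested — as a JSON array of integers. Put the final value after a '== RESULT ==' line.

Traverse from the root:
N0 x:[13/2,20] y:[1/2,37/2] z:[-20,12] -> hit [13/2,12], descend [7, 8]
  N7 x:[13/2,20] y:[1/2,17/2] z:[-20,11] -> hit [13/2,17/2], descend [2, 4]
    N2 x:[13/2,35/2] y:[1/2,8] z:[-4,11] -> hit [13/2,8], descend [3, 12]
      N3 x:[13/2,14] y:[4,8] z:[4,11] -> hit [13/2,8] leaf, test {P1(miss), P7(miss)}
      N12 x:[29/2,35/2] y:[1/2,3] z:[-4,2] -> miss, prune
    N4 x:[13,20] y:[7/2,17/2] z:[-20,-3] -> miss, prune
  N8 x:[7,17] y:[9,37/2] z:[-15,12] -> hit [9,12], descend [10, 13]
    N10 x:[7,15] y:[9,37/2] z:[-15,0] -> miss, prune
    N13 x:[10,17] y:[23/2,16] z:[-2,12] -> hit [23/2,12], descend [11, 14]
      N11 x:[10,31/2] y:[23/2,16] z:[0,12] -> hit [23/2,12] leaf, test {P4(miss), P5(miss)}
      N14 x:[29/2,17] y:[15,31/2] z:[-2,1] -> miss, prune

Summary -> nodes [0, 7, 2, 3, 12, 4, 8, 10, 13, 11, 14]; box-tests=11; leaf-entries=2; first=miss

== RESULT ==
[0, 7, 2, 3, 12, 4, 8, 10, 13, 11, 14]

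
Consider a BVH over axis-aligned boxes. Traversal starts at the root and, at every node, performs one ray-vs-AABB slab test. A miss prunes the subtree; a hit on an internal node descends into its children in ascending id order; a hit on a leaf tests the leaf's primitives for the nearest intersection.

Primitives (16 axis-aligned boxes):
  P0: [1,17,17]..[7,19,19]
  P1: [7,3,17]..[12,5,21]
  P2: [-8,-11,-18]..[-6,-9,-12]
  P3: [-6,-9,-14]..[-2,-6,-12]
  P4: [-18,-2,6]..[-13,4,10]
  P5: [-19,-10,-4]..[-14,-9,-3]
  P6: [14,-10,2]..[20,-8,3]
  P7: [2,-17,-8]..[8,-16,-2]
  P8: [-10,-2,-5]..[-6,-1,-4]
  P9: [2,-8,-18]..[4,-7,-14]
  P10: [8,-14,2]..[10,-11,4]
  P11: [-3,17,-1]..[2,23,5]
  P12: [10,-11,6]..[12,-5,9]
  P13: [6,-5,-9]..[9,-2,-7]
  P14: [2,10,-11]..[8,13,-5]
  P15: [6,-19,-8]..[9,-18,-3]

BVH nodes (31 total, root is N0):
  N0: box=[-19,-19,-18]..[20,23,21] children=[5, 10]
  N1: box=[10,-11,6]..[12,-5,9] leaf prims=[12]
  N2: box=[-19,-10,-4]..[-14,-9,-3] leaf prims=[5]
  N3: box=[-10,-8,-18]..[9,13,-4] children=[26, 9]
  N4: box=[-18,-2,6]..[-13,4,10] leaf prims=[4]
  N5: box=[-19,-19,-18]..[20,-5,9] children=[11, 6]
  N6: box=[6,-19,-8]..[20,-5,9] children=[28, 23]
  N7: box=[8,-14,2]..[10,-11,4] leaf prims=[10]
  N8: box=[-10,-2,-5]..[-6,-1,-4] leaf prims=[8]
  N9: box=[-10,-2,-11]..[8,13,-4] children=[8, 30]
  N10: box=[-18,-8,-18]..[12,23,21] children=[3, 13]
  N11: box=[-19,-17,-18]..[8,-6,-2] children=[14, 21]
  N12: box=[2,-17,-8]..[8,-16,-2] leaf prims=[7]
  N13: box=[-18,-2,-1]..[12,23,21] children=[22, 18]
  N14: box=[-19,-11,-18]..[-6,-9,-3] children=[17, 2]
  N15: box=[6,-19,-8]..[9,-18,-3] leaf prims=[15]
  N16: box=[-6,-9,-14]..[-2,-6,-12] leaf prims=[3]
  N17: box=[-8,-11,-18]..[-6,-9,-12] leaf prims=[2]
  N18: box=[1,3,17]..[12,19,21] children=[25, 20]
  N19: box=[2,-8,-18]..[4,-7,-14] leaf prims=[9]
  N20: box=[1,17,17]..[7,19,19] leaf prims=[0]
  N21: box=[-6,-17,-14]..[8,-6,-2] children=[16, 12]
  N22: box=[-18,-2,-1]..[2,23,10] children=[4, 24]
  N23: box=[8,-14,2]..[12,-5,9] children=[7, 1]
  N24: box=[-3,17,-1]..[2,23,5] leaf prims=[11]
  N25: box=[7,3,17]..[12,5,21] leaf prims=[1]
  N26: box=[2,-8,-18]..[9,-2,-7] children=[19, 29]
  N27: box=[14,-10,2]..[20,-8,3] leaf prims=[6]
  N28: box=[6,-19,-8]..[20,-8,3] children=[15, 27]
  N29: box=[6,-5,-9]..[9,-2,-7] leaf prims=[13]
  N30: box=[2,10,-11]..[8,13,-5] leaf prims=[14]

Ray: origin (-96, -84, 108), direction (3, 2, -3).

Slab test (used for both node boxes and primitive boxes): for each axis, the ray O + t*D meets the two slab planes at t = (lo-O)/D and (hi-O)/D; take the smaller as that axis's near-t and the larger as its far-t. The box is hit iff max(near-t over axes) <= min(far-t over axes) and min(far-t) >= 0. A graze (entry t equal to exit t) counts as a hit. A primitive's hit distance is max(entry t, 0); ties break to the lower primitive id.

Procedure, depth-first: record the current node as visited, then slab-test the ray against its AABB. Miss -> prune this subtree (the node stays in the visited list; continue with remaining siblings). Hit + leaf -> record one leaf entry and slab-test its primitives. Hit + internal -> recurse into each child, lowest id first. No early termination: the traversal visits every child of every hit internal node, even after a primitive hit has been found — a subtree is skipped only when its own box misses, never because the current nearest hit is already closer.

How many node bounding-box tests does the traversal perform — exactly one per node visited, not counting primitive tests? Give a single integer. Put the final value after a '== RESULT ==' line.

Trace the traversal:
N0 x:[77/3,116/3] y:[65/2,107/2] z:[29,42] -> hit [65/2,116/3], descend [5, 10]
  N5 x:[77/3,116/3] y:[65/2,79/2] z:[33,42] -> hit [33,116/3], descend [6, 11]
    N6 x:[34,116/3] y:[65/2,79/2] z:[33,116/3] -> hit [34,116/3], descend [23, 28]
      N23 x:[104/3,36] y:[35,79/2] z:[33,106/3] -> hit [35,106/3], descend [1, 7]
        N1 x:[106/3,36] y:[73/2,79/2] z:[33,34] -> miss, prune
        N7 x:[104/3,106/3] y:[35,73/2] z:[104/3,106/3] -> hit [35,106/3] leaf, test {P10@t=35}
      N28 x:[34,116/3] y:[65/2,38] z:[35,116/3] -> hit [35,38], descend [15, 27]
        N15 x:[34,35] y:[65/2,33] z:[37,116/3] -> miss, prune
        N27 x:[110/3,116/3] y:[37,38] z:[35,106/3] -> miss, prune
    N11 x:[77/3,104/3] y:[67/2,39] z:[110/3,42] -> miss, prune
  N10 x:[26,36] y:[38,107/2] z:[29,42] -> miss, prune

order=[0, 5, 6, 23, 1, 7, 28, 15, 27, 11, 10]  |boxes|=11  |leaves|=1  hit=P10

== RESULT ==
11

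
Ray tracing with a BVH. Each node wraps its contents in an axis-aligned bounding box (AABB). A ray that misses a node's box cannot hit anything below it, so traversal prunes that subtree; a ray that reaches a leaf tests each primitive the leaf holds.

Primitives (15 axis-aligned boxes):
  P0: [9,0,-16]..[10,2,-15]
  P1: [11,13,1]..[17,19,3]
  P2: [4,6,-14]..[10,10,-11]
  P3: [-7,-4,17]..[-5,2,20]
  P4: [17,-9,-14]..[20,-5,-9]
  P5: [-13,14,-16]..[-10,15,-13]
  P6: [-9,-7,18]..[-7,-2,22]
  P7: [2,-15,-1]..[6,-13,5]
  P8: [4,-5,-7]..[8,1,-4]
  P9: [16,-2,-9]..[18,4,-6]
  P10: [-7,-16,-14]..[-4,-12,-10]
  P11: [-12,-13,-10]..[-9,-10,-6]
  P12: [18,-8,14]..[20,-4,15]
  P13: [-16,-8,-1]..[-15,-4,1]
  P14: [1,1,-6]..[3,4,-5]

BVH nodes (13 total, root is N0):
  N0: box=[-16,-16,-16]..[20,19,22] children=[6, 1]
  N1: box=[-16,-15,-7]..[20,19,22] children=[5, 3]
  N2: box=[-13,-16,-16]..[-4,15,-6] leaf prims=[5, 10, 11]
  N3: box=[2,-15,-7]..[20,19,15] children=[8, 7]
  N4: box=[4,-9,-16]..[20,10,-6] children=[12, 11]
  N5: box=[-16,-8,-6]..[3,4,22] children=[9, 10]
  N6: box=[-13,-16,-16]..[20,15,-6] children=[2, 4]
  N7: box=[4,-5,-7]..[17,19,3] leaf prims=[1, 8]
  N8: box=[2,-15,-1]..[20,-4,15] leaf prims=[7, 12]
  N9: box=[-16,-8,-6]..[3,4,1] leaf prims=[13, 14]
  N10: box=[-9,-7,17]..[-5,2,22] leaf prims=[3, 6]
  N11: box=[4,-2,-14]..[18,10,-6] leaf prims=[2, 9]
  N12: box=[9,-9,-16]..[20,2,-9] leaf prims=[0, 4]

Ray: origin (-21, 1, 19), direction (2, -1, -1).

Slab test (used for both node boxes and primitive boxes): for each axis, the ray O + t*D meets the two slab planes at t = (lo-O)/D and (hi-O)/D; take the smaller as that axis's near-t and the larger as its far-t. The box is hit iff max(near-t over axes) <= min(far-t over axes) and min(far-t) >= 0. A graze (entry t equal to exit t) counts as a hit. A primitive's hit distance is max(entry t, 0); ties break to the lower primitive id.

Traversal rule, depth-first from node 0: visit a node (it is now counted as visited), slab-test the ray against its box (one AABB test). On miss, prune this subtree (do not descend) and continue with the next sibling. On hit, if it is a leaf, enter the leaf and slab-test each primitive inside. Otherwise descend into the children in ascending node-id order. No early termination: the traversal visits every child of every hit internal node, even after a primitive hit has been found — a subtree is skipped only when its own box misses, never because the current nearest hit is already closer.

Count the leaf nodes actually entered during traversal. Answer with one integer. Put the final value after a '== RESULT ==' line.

Trace the traversal:
N0 x:[5/2,41/2] y:[-18,17] z:[-3,35] -> hit [5/2,17], descend [1, 6]
  N1 x:[5/2,41/2] y:[-18,16] z:[-3,26] -> hit [5/2,16], descend [3, 5]
    N3 x:[23/2,41/2] y:[-18,16] z:[4,26] -> hit [23/2,16], descend [7, 8]
      N7 x:[25/2,19] y:[-18,6] z:[16,26] -> miss, prune
      N8 x:[23/2,41/2] y:[5,16] z:[4,20] -> hit [23/2,16] leaf, test {P7(miss), P12(miss)}
    N5 x:[5/2,12] y:[-3,9] z:[-3,25] -> hit [5/2,9], descend [9, 10]
      N9 x:[5/2,12] y:[-3,9] z:[18,25] -> miss, prune
      N10 x:[6,8] y:[-1,8] z:[-3,2] -> miss, prune
  N6 x:[4,41/2] y:[-14,17] z:[25,35] -> miss, prune

9 AABB tests over nodes [0, 1, 3, 7, 8, 5, 9, 10, 6]; 1 leaf entered; closest miss.

== RESULT ==
1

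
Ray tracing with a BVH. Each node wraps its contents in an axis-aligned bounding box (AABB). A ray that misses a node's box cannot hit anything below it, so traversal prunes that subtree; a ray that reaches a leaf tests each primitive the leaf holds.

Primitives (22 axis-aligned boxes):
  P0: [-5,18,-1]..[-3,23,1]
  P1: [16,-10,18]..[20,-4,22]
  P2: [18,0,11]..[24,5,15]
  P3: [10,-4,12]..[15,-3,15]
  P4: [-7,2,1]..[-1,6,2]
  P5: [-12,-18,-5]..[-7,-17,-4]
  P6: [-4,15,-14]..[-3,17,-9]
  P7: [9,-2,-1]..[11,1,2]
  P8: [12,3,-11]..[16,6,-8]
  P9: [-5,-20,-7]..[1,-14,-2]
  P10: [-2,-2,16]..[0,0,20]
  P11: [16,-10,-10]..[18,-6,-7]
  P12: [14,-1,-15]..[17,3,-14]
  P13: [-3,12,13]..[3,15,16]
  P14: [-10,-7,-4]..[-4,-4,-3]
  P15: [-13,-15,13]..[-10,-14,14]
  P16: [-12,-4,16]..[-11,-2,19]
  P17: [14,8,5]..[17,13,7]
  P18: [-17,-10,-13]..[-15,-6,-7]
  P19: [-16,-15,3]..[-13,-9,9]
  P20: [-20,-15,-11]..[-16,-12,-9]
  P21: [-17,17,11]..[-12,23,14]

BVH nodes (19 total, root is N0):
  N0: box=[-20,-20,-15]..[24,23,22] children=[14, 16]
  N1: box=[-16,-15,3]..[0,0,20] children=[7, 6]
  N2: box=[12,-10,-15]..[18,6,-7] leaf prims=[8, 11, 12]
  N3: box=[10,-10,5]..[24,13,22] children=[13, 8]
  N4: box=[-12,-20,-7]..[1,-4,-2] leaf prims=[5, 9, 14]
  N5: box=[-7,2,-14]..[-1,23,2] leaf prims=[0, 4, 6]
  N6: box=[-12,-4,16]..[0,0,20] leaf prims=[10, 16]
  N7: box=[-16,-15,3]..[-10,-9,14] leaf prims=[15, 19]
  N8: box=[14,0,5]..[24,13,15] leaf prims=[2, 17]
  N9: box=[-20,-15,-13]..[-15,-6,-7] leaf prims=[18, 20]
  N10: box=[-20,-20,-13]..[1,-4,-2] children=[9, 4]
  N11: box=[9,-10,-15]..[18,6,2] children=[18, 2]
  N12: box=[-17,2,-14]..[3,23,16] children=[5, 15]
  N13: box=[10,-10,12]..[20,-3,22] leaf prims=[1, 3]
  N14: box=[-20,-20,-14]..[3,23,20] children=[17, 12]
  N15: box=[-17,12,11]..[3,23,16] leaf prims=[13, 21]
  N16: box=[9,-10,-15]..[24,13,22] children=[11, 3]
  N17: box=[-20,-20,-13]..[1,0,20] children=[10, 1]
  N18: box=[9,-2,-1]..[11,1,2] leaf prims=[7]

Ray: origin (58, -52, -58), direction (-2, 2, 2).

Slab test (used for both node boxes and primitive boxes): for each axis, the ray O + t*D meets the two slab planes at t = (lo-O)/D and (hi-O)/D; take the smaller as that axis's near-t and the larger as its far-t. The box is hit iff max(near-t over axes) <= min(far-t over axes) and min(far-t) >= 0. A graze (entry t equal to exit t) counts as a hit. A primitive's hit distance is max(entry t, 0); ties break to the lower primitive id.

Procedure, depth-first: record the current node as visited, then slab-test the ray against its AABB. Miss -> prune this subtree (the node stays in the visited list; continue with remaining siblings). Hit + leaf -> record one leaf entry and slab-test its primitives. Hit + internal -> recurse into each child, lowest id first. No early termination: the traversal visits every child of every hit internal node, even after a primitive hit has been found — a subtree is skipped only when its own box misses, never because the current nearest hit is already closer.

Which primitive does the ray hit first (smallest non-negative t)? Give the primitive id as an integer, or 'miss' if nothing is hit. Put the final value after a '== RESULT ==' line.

Traverse from the root:
N0 x:[17,39] y:[16,75/2] z:[43/2,40] -> hit [43/2,75/2], descend [14, 16]
  N14 x:[55/2,39] y:[16,75/2] z:[22,39] -> hit [55/2,75/2], descend [12, 17]
    N12 x:[55/2,75/2] y:[27,75/2] z:[22,37] -> hit [55/2,37], descend [5, 15]
      N5 x:[59/2,65/2] y:[27,75/2] z:[22,30] -> hit [59/2,30] leaf, test {P0(miss), P4(miss), P6(miss)}
      N15 x:[55/2,75/2] y:[32,75/2] z:[69/2,37] -> hit [69/2,37] leaf, test {P13(miss), P21@t=35}
    N17 x:[57/2,39] y:[16,26] z:[45/2,39] -> miss, prune
  N16 x:[17,49/2] y:[21,65/2] z:[43/2,40] -> hit [43/2,49/2], descend [3, 11]
    N3 x:[17,24] y:[21,65/2] z:[63/2,40] -> miss, prune
    N11 x:[20,49/2] y:[21,29] z:[43/2,30] -> hit [43/2,49/2], descend [2, 18]
      N2 x:[20,23] y:[21,29] z:[43/2,51/2] -> hit [43/2,23] leaf, test {P8(miss), P11(miss), P12(miss)}
      N18 x:[47/2,49/2] y:[25,53/2] z:[57/2,30] -> miss, prune

Visited [0, 14, 12, 5, 15, 17, 16, 3, 11, 2, 18]. Tests: 11 box, 3 leaf. Nearest: P21.

== RESULT ==
21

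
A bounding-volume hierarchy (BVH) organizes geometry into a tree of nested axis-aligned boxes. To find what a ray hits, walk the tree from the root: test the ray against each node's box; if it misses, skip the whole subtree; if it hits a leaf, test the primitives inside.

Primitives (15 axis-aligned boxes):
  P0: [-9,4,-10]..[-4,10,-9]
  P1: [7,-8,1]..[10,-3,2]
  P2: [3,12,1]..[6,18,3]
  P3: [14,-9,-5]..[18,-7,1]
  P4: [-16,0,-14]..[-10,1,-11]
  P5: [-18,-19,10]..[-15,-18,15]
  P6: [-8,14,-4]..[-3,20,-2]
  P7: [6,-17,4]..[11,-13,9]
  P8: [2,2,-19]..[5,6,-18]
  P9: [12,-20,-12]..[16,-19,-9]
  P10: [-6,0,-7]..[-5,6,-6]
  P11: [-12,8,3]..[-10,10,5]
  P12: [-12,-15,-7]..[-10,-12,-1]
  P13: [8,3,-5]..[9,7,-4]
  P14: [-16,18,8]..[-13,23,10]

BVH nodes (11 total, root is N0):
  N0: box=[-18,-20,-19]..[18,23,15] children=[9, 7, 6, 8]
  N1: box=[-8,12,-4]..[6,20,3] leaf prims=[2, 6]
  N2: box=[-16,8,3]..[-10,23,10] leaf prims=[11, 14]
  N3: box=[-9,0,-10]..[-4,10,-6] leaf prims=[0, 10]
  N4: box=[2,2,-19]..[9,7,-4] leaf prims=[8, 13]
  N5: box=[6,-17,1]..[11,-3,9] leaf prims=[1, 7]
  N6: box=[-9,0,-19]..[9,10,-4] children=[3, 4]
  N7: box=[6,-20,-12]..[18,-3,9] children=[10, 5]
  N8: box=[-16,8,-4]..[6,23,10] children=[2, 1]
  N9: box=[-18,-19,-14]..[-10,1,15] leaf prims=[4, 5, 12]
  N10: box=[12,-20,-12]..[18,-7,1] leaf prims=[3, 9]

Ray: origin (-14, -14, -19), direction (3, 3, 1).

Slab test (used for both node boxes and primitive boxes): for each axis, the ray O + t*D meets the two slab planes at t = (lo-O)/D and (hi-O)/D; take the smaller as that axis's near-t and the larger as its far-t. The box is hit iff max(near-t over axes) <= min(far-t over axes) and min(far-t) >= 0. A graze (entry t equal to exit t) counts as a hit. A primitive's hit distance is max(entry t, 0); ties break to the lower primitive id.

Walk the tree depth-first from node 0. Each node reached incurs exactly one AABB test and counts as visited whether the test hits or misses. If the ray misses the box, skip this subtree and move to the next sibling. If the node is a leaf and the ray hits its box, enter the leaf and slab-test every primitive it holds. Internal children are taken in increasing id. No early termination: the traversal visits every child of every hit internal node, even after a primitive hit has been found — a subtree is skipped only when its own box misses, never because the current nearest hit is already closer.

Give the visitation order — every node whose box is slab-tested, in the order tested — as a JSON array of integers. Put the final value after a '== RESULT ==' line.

Walk:
N0 x:[-4/3,32/3] y:[-2,37/3] z:[0,34] -> hit [0,32/3], descend [6, 7, 8, 9]
  N6 x:[5/3,23/3] y:[14/3,8] z:[0,15] -> hit [14/3,23/3], descend [3, 4]
    N3 x:[5/3,10/3] y:[14/3,8] z:[9,13] -> miss, prune
    N4 x:[16/3,23/3] y:[16/3,7] z:[0,15] -> hit [16/3,7] leaf, test {P8(miss), P13(miss)}
  N7 x:[20/3,32/3] y:[-2,11/3] z:[7,28] -> miss, prune
  N8 x:[-2/3,20/3] y:[22/3,37/3] z:[15,29] -> miss, prune
  N9 x:[-4/3,4/3] y:[-5/3,5] z:[5,34] -> miss, prune

Summary -> nodes [0, 6, 3, 4, 7, 8, 9]; box-tests=7; leaf-entries=1; first=miss

== RESULT ==
[0, 6, 3, 4, 7, 8, 9]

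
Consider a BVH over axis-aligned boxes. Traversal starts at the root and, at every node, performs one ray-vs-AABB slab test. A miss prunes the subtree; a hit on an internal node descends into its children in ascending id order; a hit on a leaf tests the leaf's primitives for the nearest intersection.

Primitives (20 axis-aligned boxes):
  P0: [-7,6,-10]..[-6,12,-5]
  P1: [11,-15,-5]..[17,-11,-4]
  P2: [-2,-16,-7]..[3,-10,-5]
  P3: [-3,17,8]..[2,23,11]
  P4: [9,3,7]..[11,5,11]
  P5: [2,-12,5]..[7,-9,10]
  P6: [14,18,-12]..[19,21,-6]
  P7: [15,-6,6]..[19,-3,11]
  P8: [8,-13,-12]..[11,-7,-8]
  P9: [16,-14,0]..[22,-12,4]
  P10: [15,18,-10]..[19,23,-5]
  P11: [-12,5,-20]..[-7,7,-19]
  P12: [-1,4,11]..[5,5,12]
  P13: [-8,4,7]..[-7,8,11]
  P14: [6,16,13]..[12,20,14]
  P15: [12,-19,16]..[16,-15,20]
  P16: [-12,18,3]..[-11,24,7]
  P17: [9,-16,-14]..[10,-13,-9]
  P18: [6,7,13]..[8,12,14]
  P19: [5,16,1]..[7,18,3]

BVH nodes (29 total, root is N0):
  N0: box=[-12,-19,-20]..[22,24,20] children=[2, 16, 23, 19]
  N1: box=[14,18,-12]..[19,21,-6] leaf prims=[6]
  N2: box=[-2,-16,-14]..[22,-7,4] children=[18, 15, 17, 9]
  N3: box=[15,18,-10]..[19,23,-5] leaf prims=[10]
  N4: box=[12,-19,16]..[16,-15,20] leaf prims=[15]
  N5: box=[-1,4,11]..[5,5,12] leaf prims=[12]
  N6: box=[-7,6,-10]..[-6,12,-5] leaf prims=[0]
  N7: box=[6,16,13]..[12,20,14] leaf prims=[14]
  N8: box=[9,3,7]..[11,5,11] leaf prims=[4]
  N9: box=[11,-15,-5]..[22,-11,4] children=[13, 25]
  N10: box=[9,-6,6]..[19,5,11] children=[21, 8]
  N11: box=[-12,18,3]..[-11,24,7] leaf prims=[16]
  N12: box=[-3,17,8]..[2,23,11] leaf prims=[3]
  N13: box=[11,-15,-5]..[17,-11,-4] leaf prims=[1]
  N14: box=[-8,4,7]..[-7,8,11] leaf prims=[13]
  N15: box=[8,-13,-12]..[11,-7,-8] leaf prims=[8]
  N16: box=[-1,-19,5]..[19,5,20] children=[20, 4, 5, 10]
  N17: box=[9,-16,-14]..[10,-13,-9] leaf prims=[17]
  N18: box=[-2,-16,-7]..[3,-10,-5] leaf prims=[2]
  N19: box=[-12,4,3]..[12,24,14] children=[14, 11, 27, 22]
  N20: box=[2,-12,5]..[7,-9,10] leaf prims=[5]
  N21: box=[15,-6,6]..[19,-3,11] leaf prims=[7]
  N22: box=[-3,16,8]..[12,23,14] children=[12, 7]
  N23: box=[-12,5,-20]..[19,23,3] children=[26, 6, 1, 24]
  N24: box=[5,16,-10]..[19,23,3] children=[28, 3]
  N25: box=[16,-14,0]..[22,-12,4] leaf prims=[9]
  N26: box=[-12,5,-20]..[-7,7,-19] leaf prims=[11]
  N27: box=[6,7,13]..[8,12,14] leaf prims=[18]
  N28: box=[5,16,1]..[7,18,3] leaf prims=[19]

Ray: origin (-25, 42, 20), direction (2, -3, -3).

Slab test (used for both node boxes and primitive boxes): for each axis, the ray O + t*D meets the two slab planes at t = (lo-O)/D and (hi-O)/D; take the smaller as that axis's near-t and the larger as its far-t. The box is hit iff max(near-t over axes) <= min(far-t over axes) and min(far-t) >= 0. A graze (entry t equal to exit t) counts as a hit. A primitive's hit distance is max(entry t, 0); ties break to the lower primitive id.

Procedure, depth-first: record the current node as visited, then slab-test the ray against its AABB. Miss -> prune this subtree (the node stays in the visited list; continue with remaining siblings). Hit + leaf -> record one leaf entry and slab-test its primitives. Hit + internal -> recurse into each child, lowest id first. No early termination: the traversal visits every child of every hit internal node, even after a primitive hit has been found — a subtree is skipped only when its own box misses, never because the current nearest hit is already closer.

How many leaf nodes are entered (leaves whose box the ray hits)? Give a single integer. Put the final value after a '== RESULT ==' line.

Walk:
N0 x:[13/2,47/2] y:[6,61/3] z:[0,40/3] -> hit [13/2,40/3], descend [2, 16, 19, 23]
  N2 x:[23/2,47/2] y:[49/3,58/3] z:[16/3,34/3] -> miss, prune
  N16 x:[12,22] y:[37/3,61/3] z:[0,5] -> miss, prune
  N19 x:[13/2,37/2] y:[6,38/3] z:[2,17/3] -> miss, prune
  N23 x:[13/2,22] y:[19/3,37/3] z:[17/3,40/3] -> hit [13/2,37/3], descend [1, 6, 24, 26]
    N1 x:[39/2,22] y:[7,8] z:[26/3,32/3] -> miss, prune
    N6 x:[9,19/2] y:[10,12] z:[25/3,10] -> miss, prune
    N24 x:[15,22] y:[19/3,26/3] z:[17/3,10] -> miss, prune
    N26 x:[13/2,9] y:[35/3,37/3] z:[13,40/3] -> miss, prune

Visited [0, 2, 16, 19, 23, 1, 6, 24, 26]. Tests: 9 box, 0 leaf. Nearest: miss.

== RESULT ==
0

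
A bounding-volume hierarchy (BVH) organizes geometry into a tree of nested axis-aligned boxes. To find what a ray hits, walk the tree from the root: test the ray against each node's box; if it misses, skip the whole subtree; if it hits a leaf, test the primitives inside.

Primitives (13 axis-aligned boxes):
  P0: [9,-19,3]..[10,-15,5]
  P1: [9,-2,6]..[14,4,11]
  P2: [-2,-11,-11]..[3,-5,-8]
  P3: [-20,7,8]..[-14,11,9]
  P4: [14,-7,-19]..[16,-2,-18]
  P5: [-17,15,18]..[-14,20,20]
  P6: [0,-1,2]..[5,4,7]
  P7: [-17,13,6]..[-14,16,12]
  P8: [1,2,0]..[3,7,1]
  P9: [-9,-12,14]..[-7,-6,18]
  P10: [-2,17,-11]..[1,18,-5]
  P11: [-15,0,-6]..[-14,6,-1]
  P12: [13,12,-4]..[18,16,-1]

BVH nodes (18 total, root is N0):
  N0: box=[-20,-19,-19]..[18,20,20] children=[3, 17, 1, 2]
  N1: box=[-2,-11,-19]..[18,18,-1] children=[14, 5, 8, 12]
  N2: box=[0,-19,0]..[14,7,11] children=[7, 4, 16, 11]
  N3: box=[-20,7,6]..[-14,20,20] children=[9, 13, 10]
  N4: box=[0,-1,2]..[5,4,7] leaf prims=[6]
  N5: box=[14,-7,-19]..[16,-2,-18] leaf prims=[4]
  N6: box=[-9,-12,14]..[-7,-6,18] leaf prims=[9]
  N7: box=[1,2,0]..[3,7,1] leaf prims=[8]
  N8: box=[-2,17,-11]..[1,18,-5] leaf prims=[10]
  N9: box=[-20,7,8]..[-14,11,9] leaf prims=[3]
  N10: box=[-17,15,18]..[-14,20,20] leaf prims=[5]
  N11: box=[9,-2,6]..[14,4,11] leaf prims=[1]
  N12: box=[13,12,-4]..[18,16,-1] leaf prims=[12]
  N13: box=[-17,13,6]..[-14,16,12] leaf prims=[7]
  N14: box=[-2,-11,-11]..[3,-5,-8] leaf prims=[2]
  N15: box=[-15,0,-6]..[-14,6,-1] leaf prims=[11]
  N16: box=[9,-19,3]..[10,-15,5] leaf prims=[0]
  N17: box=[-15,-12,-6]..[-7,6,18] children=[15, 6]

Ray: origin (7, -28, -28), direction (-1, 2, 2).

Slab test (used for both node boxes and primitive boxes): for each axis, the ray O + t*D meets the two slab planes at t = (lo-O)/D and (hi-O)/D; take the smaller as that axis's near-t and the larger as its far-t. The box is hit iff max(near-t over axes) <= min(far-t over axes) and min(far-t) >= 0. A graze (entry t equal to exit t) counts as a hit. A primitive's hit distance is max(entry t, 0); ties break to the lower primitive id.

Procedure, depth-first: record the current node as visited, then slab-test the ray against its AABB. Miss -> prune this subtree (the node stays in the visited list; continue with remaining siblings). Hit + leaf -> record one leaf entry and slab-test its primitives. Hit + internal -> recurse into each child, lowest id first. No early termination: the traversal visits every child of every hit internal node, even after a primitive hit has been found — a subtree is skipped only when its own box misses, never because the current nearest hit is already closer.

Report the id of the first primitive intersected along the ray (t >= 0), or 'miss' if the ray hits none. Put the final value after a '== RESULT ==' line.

Traverse from the root:
N0 x:[-11,27] y:[9/2,24] z:[9/2,24] -> hit [9/2,24], descend [1, 2, 3, 17]
  N1 x:[-11,9] y:[17/2,23] z:[9/2,27/2] -> hit [17/2,9], descend [5, 8, 12, 14]
    N5 x:[-9,-7] y:[21/2,13] z:[9/2,5] -> miss, prune
    N8 x:[6,9] y:[45/2,23] z:[17/2,23/2] -> miss, prune
    N12 x:[-11,-6] y:[20,22] z:[12,27/2] -> miss, prune
    N14 x:[4,9] y:[17/2,23/2] z:[17/2,10] -> hit [17/2,9] leaf, test {P2@t=17/2}
  N2 x:[-7,7] y:[9/2,35/2] z:[14,39/2] -> miss, prune
  N3 x:[21,27] y:[35/2,24] z:[17,24] -> hit [21,24], descend [9, 10, 13]
    N9 x:[21,27] y:[35/2,39/2] z:[18,37/2] -> miss, prune
    N10 x:[21,24] y:[43/2,24] z:[23,24] -> hit [23,24] leaf, test {P5@t=23}
    N13 x:[21,24] y:[41/2,22] z:[17,20] -> miss, prune
  N17 x:[14,22] y:[8,17] z:[11,23] -> hit [14,17], descend [6, 15]
    N6 x:[14,16] y:[8,11] z:[21,23] -> miss, prune
    N15 x:[21,22] y:[14,17] z:[11,27/2] -> miss, prune

14 AABB tests over nodes [0, 1, 5, 8, 12, 14, 2, 3, 9, 10, 13, 17, 6, 15]; 2 leaves entered; closest P2.

== RESULT ==
2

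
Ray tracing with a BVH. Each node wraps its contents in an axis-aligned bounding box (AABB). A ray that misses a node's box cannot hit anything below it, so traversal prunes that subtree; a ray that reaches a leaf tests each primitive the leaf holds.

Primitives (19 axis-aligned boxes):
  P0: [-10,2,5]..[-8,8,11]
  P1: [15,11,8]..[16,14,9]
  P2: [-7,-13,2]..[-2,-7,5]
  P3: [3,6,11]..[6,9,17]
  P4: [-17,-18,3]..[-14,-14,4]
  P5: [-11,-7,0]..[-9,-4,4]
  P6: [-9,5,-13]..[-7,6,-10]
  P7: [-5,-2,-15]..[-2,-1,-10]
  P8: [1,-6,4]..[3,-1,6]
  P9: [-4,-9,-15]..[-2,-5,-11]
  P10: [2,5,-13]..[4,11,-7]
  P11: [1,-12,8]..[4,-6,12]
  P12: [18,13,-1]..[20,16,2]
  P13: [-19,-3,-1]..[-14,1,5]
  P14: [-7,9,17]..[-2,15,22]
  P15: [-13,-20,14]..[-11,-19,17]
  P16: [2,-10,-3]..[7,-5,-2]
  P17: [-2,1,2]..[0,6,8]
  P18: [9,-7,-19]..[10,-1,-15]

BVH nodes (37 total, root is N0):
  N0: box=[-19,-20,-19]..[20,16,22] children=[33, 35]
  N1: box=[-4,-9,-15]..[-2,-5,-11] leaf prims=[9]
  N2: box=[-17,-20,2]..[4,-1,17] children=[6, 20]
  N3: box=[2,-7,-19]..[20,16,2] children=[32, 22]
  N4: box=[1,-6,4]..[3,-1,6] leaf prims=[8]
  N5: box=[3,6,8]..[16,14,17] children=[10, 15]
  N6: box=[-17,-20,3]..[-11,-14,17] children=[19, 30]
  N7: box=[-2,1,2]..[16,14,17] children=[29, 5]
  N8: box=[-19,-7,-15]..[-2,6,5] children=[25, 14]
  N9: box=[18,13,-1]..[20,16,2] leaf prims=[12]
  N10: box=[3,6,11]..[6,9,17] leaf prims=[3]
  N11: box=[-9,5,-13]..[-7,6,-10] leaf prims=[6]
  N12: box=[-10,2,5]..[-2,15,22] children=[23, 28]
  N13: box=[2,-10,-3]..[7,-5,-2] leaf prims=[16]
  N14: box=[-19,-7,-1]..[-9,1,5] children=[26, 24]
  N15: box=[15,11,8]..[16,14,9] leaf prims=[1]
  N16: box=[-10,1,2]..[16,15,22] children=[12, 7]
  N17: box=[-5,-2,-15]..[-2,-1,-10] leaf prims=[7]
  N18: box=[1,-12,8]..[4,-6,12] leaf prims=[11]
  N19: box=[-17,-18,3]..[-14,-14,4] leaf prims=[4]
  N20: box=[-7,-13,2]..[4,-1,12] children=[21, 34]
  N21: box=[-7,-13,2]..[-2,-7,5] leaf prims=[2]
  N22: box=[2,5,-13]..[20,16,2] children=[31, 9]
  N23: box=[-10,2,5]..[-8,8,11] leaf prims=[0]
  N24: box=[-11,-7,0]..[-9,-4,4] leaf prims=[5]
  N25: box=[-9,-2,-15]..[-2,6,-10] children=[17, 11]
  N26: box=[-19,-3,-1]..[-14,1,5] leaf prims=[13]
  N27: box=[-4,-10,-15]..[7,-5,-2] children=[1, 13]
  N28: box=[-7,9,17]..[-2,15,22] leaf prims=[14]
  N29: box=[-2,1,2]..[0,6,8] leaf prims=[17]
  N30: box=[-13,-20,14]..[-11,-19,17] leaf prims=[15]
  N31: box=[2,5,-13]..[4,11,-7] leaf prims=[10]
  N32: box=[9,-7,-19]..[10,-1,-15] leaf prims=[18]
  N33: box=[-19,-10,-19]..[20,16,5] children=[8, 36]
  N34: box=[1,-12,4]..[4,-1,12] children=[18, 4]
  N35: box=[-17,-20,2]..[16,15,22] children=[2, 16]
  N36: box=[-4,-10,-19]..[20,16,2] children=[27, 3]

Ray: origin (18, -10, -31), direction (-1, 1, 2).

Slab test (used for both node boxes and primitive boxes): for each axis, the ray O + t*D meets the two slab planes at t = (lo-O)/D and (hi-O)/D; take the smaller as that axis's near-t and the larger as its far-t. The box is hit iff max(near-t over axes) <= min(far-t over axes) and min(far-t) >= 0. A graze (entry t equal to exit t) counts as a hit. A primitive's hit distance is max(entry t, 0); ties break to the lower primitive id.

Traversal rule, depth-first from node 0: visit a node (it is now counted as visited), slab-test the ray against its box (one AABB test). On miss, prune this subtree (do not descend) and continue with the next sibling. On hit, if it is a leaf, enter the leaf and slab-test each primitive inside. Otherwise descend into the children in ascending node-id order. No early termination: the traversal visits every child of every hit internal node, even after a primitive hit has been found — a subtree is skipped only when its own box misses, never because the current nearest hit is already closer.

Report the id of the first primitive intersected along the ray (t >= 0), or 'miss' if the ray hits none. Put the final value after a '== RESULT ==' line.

Walk:
N0 x:[-2,37] y:[-10,26] z:[6,53/2] -> hit [6,26], descend [33, 35]
  N33 x:[-2,37] y:[0,26] z:[6,18] -> hit [6,18], descend [8, 36]
    N8 x:[20,37] y:[3,16] z:[8,18] -> miss, prune
    N36 x:[-2,22] y:[0,26] z:[6,33/2] -> hit [6,33/2], descend [3, 27]
      N3 x:[-2,16] y:[3,26] z:[6,33/2] -> hit [6,16], descend [22, 32]
        N22 x:[-2,16] y:[15,26] z:[9,33/2] -> hit [15,16], descend [9, 31]
          N9 x:[-2,0] y:[23,26] z:[15,33/2] -> miss, prune
          N31 x:[14,16] y:[15,21] z:[9,12] -> miss, prune
        N32 x:[8,9] y:[3,9] z:[6,8] -> hit [8,8] leaf, test {P18@t=8}
      N27 x:[11,22] y:[0,5] z:[8,29/2] -> miss, prune
  N35 x:[2,35] y:[-10,25] z:[33/2,53/2] -> hit [33/2,25], descend [2, 16]
    N2 x:[14,35] y:[-10,9] z:[33/2,24] -> miss, prune
    N16 x:[2,28] y:[11,25] z:[33/2,53/2] -> hit [33/2,25], descend [7, 12]
      N7 x:[2,20] y:[11,24] z:[33/2,24] -> hit [33/2,20], descend [5, 29]
        N5 x:[2,15] y:[16,24] z:[39/2,24] -> miss, prune
        N29 x:[18,20] y:[11,16] z:[33/2,39/2] -> miss, prune
      N12 x:[20,28] y:[12,25] z:[18,53/2] -> hit [20,25], descend [23, 28]
        N23 x:[26,28] y:[12,18] z:[18,21] -> miss, prune
        N28 x:[20,25] y:[19,25] z:[24,53/2] -> hit [24,25] leaf, test {P14@t=24}

19 AABB tests over nodes [0, 33, 8, 36, 3, 22, 9, 31, 32, 27, 35, 2, 16, 7, 5, 29, 12, 23, 28]; 2 leaves entered; closest P18.

== RESULT ==
18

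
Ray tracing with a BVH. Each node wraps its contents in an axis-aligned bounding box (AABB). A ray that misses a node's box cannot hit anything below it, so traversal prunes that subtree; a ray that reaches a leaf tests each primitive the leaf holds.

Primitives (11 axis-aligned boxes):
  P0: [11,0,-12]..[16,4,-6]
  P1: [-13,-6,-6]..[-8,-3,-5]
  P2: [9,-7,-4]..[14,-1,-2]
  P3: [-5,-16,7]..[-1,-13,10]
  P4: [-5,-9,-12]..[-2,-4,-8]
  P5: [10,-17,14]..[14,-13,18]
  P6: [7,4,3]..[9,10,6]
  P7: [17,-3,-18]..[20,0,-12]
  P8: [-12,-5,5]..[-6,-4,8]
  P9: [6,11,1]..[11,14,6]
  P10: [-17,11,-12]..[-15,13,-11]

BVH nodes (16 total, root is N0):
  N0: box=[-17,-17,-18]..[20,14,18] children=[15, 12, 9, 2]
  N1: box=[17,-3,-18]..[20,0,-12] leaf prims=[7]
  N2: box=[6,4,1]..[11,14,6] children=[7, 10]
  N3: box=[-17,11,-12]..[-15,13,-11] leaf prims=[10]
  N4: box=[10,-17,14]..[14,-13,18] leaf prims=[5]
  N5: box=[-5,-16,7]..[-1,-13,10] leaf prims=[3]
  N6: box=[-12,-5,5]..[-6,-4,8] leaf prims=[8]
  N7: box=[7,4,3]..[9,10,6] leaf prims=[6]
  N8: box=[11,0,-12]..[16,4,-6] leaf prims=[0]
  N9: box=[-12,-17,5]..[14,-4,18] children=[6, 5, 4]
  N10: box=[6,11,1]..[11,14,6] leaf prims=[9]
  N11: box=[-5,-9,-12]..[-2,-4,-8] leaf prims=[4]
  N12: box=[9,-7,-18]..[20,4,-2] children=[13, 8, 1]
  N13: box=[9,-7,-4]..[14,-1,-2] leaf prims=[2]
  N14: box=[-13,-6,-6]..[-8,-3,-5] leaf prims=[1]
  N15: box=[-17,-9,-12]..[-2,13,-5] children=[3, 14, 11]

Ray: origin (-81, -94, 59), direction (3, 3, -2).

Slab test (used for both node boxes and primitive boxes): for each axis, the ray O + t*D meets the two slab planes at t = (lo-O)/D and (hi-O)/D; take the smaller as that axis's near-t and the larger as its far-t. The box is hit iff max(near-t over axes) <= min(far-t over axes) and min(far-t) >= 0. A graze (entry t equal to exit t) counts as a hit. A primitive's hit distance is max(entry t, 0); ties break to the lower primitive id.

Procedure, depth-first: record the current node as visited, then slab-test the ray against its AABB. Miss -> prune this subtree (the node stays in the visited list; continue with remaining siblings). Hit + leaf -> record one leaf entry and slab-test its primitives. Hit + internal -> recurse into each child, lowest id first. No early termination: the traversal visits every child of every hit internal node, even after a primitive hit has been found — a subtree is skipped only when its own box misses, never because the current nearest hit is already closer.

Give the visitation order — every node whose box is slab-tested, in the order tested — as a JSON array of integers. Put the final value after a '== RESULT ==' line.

Walk:
N0 x:[64/3,101/3] y:[77/3,36] z:[41/2,77/2] -> hit [77/3,101/3], descend [2, 9, 12, 15]
  N2 x:[29,92/3] y:[98/3,36] z:[53/2,29] -> miss, prune
  N9 x:[23,95/3] y:[77/3,30] z:[41/2,27] -> hit [77/3,27], descend [4, 5, 6]
    N4 x:[91/3,95/3] y:[77/3,27] z:[41/2,45/2] -> miss, prune
    N5 x:[76/3,80/3] y:[26,27] z:[49/2,26] -> hit [26,26] leaf, test {P3@t=26}
    N6 x:[23,25] y:[89/3,30] z:[51/2,27] -> miss, prune
  N12 x:[30,101/3] y:[29,98/3] z:[61/2,77/2] -> hit [61/2,98/3], descend [1, 8, 13]
    N1 x:[98/3,101/3] y:[91/3,94/3] z:[71/2,77/2] -> miss, prune
    N8 x:[92/3,97/3] y:[94/3,98/3] z:[65/2,71/2] -> miss, prune
    N13 x:[30,95/3] y:[29,31] z:[61/2,63/2] -> hit [61/2,31] leaf, test {P2@t=61/2}
  N15 x:[64/3,79/3] y:[85/3,107/3] z:[32,71/2] -> miss, prune

Visited [0, 2, 9, 4, 5, 6, 12, 1, 8, 13, 15]. Tests: 11 box, 2 leaf. Nearest: P3.

== RESULT ==
[0, 2, 9, 4, 5, 6, 12, 1, 8, 13, 15]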